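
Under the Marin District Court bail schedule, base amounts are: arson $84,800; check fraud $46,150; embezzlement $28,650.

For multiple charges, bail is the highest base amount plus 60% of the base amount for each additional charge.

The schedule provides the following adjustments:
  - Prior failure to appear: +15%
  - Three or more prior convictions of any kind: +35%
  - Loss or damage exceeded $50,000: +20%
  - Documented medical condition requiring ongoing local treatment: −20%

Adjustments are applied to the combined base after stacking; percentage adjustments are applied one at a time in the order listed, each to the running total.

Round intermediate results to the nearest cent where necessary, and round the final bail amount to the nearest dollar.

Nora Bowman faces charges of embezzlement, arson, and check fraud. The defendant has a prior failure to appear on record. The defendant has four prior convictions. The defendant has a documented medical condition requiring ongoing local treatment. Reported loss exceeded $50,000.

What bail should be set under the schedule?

Base amounts from the schedule: embezzlement $28,650; arson $84,800; check fraud $46,150.
Stacking rule: highest base plus 60% of each additional charge. Highest is arson at $84,800. Additional: $28,650 × 60% = $17,190; $46,150 × 60% = $27,690. Combined base = $84,800 + $44,880 = $129,680.
Prior failure to appear (+15%): $129,680 × 1.15 = $149,132.
Three or more prior convictions of any kind (+35%): $149,132 × 1.35 = $201,328.20.
Loss or damage exceeded $50,000 (+20%): $201,328.20 × 1.2 = $241,593.84.
Documented medical condition requiring ongoing local treatment (−20%): $241,593.84 × 0.8 = $193,275.07.
Rounded to the nearest dollar: $193,275.

$193,275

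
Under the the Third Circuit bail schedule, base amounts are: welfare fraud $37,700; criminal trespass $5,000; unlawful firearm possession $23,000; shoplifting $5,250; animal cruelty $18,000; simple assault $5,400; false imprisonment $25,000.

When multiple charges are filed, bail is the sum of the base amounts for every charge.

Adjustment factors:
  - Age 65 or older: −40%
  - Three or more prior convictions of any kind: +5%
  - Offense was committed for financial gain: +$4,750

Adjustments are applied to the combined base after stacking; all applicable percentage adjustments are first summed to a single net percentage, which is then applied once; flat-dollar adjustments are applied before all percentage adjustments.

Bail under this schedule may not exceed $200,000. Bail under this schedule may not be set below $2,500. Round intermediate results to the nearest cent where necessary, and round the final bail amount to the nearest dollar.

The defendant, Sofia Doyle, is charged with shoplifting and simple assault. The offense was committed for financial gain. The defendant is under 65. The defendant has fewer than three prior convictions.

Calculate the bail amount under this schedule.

Base amounts from the schedule: shoplifting $5,250; simple assault $5,400.
Stacking rule: sum of all bases. $5,250 + $5,400 = $10,650.
Offense was committed for financial gain (+$4,750 flat): $10,650 + $4,750 = $15,400.
$15,400 is within the $200,000 maximum.
$15,400 is at or above the $2,500 minimum.

$15,400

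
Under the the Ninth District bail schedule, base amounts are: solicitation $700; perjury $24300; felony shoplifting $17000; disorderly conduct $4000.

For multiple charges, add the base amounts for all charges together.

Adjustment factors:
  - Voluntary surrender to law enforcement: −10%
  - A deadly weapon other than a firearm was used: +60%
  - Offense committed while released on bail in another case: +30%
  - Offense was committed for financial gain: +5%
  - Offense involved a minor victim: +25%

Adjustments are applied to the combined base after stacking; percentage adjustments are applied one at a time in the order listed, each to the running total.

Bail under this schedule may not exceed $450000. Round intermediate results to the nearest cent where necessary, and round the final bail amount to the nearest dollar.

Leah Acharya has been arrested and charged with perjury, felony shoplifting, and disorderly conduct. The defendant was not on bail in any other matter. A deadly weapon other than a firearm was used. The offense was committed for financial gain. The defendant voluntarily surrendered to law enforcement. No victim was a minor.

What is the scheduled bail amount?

$68494

Base amounts from the schedule: perjury $24300; felony shoplifting $17000; disorderly conduct $4000.
Stacking rule: sum of all bases. $24300 + $17000 + $4000 = $45300.
Voluntary surrender to law enforcement (−10%): $45300 × 0.9 = $40770.
A deadly weapon other than a firearm was used (+60%): $40770 × 1.6 = $65232.
Offense was committed for financial gain (+5%): $65232 × 1.05 = $68493.60.
$68493.60 is within the $450000 maximum.
Rounded to the nearest dollar: $68494.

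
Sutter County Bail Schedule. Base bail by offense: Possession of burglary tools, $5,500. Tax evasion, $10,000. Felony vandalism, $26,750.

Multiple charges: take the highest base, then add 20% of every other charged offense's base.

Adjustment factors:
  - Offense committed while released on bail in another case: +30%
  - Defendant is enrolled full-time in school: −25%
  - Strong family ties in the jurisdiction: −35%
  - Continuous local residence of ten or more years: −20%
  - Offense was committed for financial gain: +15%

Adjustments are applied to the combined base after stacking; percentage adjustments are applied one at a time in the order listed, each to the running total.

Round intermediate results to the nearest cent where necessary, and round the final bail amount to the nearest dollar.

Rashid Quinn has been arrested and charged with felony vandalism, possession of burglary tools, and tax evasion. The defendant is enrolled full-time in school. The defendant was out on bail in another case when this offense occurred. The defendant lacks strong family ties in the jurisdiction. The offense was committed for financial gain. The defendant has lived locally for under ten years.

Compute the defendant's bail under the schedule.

$33,469

Base amounts from the schedule: felony vandalism $26,750; possession of burglary tools $5,500; tax evasion $10,000.
Stacking rule: highest base plus 20% of each additional charge. Highest is felony vandalism at $26,750. Additional: $5,500 × 20% = $1,100; $10,000 × 20% = $2,000. Combined base = $26,750 + $3,100 = $29,850.
Offense committed while released on bail in another case (+30%): $29,850 × 1.3 = $38,805.
Defendant is enrolled full-time in school (−25%): $38,805 × 0.75 = $29,103.75.
Offense was committed for financial gain (+15%): $29,103.75 × 1.15 = $33,469.31.
Rounded to the nearest dollar: $33,469.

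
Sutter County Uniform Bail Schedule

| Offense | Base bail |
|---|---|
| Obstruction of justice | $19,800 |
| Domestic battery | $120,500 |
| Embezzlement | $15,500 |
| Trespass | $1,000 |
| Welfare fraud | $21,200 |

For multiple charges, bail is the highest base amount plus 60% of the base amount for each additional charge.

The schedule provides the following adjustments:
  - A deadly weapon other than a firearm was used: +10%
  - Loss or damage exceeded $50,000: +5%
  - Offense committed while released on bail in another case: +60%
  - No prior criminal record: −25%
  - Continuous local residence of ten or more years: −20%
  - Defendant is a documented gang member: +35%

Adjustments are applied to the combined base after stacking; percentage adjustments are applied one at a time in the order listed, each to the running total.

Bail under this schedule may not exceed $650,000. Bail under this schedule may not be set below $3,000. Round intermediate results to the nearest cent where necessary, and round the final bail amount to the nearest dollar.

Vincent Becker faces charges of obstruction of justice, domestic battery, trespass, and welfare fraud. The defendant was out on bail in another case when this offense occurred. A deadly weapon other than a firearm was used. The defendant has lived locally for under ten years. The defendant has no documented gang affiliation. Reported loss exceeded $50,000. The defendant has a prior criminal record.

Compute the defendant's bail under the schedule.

Base amounts from the schedule: obstruction of justice $19,800; domestic battery $120,500; trespass $1,000; welfare fraud $21,200.
Stacking rule: highest base plus 60% of each additional charge. Highest is domestic battery at $120,500. Additional: $19,800 × 60% = $11,880; $1,000 × 60% = $600; $21,200 × 60% = $12,720. Combined base = $120,500 + $25,200 = $145,700.
A deadly weapon other than a firearm was used (+10%): $145,700 × 1.1 = $160,270.
Loss or damage exceeded $50,000 (+5%): $160,270 × 1.05 = $168,283.50.
Offense committed while released on bail in another case (+60%): $168,283.50 × 1.6 = $269,253.60.
$269,253.60 is within the $650,000 maximum.
$269,253.60 is at or above the $3,000 minimum.
Rounded to the nearest dollar: $269,254.

$269,254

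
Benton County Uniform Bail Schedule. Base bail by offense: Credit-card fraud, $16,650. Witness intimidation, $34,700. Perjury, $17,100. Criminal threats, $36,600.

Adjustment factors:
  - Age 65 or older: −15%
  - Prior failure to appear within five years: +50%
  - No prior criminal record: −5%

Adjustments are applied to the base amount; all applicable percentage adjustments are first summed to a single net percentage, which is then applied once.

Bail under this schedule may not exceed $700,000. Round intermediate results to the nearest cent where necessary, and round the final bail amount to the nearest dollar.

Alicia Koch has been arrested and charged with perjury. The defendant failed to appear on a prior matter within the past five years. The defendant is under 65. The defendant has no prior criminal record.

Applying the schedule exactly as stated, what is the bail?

$24,795

Base amounts from the schedule: perjury $17,100.
Single charge. Combined base = $17,100.
Net percentage adjustment: +50% −5% = +45%. $17,100 × 1.45 = $24,795.
$24,795 is within the $700,000 maximum.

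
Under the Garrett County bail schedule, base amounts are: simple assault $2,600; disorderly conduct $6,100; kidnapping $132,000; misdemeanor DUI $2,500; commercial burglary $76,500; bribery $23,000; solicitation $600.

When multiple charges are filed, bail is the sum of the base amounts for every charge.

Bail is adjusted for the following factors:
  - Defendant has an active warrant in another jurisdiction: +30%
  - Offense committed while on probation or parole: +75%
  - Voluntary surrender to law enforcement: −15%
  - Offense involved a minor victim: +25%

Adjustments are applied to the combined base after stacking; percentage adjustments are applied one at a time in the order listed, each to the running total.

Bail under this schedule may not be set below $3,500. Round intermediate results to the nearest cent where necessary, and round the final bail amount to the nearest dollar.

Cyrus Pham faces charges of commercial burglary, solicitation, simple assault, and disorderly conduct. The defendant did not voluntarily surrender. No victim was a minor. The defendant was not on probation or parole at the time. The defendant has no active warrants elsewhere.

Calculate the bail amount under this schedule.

$85,800

Base amounts from the schedule: commercial burglary $76,500; solicitation $600; simple assault $2,600; disorderly conduct $6,100.
Stacking rule: sum of all bases. $76,500 + $600 + $2,600 + $6,100 = $85,800.
No adjustment factors apply to this defendant.
$85,800 is at or above the $3,500 minimum.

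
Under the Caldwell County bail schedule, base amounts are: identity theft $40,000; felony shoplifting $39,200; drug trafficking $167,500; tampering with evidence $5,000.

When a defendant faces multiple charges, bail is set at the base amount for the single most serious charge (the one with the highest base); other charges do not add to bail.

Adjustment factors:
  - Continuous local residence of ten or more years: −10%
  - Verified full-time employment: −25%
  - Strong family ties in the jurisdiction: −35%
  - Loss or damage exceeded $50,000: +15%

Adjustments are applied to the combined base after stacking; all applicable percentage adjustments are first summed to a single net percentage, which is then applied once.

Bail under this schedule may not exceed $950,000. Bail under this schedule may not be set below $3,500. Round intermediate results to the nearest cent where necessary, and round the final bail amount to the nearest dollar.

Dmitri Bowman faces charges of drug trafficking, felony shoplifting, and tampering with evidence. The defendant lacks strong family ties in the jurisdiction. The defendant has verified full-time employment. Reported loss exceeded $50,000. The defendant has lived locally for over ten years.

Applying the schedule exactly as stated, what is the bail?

Base amounts from the schedule: drug trafficking $167,500; felony shoplifting $39,200; tampering with evidence $5,000.
Stacking rule: use the highest base only. Highest is drug trafficking at $167,500. Combined base = $167,500.
Net percentage adjustment: −10% −25% +15% = −20%. $167,500 × 0.8 = $134,000.
$134,000 is within the $950,000 maximum.
$134,000 is at or above the $3,500 minimum.

$134,000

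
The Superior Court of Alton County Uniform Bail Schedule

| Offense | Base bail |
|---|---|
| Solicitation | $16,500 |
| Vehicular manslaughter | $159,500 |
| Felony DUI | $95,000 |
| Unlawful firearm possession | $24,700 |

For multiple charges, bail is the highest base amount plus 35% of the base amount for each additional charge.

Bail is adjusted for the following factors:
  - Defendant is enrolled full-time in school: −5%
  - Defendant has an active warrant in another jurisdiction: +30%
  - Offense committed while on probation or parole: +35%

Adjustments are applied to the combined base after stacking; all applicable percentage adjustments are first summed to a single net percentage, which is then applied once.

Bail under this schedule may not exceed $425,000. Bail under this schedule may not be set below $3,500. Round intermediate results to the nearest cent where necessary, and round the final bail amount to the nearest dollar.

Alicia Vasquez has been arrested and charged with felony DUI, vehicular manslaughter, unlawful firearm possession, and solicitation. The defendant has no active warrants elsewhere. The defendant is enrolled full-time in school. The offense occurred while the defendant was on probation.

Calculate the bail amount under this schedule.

Base amounts from the schedule: felony DUI $95,000; vehicular manslaughter $159,500; unlawful firearm possession $24,700; solicitation $16,500.
Stacking rule: highest base plus 35% of each additional charge. Highest is vehicular manslaughter at $159,500. Additional: $95,000 × 35% = $33,250; $24,700 × 35% = $8,645; $16,500 × 35% = $5,775. Combined base = $159,500 + $47,670 = $207,170.
Net percentage adjustment: −5% +35% = +30%. $207,170 × 1.3 = $269,321.
$269,321 is within the $425,000 maximum.
$269,321 is at or above the $3,500 minimum.

$269,321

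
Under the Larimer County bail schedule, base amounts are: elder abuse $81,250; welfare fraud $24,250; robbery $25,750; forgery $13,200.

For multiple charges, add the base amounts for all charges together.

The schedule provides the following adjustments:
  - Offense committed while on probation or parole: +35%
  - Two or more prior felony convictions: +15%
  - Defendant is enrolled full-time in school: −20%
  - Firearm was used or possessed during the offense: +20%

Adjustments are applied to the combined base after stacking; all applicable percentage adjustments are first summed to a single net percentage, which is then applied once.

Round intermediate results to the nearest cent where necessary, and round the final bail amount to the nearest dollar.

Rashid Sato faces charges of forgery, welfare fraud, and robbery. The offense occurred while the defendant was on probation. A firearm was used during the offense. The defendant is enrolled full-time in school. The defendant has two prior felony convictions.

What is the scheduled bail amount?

$94,800

Base amounts from the schedule: forgery $13,200; welfare fraud $24,250; robbery $25,750.
Stacking rule: sum of all bases. $13,200 + $24,250 + $25,750 = $63,200.
Net percentage adjustment: +35% +15% −20% +20% = +50%. $63,200 × 1.5 = $94,800.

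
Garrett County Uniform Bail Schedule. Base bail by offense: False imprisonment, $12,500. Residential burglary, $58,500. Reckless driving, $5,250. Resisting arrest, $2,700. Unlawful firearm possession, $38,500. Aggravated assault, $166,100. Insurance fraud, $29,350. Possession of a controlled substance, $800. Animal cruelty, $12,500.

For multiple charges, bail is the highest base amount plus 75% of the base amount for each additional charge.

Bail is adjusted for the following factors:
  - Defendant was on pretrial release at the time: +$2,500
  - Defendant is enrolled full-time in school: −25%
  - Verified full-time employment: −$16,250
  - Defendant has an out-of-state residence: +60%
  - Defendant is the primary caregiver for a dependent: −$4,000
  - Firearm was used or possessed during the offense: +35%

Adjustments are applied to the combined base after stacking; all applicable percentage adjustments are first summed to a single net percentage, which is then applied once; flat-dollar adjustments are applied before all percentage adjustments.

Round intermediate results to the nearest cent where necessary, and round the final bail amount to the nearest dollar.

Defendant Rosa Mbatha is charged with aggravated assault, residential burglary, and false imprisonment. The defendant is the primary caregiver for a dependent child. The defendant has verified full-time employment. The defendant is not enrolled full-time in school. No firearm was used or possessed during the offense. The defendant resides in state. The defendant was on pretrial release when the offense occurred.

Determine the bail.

$201,600

Base amounts from the schedule: aggravated assault $166,100; residential burglary $58,500; false imprisonment $12,500.
Stacking rule: highest base plus 75% of each additional charge. Highest is aggravated assault at $166,100. Additional: $58,500 × 75% = $43,875; $12,500 × 75% = $9,375. Combined base = $166,100 + $53,250 = $219,350.
Defendant was on pretrial release at the time (+$2,500 flat): $219,350 + $2,500 = $221,850.
Verified full-time employment (−$16,250 flat): $221,850 − $16,250 = $205,600.
Defendant is the primary caregiver for a dependent (−$4,000 flat): $205,600 − $4,000 = $201,600.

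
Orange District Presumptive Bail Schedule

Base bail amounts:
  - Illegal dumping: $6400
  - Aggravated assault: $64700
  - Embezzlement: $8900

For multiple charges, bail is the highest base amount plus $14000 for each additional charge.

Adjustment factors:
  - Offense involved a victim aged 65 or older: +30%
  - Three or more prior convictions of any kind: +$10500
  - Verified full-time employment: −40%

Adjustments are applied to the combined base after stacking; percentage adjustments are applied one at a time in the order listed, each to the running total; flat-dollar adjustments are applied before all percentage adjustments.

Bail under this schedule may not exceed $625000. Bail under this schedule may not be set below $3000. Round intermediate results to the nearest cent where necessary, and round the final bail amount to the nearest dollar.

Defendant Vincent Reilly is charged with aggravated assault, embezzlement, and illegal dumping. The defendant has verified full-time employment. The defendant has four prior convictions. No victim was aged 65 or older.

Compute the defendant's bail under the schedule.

Base amounts from the schedule: aggravated assault $64700; embezzlement $8900; illegal dumping $6400.
Stacking rule: highest base plus $14000 per additional charge. Highest is aggravated assault at $64700; 2 additional charges → +$28000. Combined base = $92700.
Three or more prior convictions of any kind (+$10500 flat): $92700 + $10500 = $103200.
Verified full-time employment (−40%): $103200 × 0.6 = $61920.
$61920 is within the $625000 maximum.
$61920 is at or above the $3000 minimum.

$61920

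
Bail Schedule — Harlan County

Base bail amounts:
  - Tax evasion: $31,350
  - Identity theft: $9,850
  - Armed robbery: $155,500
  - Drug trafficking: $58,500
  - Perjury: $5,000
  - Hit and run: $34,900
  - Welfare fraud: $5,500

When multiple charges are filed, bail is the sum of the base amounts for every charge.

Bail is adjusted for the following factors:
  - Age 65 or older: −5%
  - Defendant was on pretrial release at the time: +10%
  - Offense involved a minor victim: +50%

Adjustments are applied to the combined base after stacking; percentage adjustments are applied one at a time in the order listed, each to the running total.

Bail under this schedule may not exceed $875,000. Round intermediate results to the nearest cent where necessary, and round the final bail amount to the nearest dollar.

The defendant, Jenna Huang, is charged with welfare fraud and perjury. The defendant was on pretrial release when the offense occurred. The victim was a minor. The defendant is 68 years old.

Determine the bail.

$16,459

Base amounts from the schedule: welfare fraud $5,500; perjury $5,000.
Stacking rule: sum of all bases. $5,500 + $5,000 = $10,500.
Age 65 or older (−5%): $10,500 × 0.95 = $9,975.
Defendant was on pretrial release at the time (+10%): $9,975 × 1.1 = $10,972.50.
Offense involved a minor victim (+50%): $10,972.50 × 1.5 = $16,458.75.
$16,458.75 is within the $875,000 maximum.
Rounded to the nearest dollar: $16,459.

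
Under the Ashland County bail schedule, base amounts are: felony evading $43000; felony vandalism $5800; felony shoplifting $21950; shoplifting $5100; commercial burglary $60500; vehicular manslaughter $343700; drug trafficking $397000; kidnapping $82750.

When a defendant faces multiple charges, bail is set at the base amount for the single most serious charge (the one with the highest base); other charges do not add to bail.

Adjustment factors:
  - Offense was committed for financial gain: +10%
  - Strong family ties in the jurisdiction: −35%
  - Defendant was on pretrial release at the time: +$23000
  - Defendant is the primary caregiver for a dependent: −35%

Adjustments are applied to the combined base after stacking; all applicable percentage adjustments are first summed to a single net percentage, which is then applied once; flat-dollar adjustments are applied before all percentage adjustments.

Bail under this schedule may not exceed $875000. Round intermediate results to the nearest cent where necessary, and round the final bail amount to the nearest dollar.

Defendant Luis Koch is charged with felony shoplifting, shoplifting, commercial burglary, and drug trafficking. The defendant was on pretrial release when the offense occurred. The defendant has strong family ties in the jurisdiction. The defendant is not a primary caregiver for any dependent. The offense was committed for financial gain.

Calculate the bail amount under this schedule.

$315000

Base amounts from the schedule: felony shoplifting $21950; shoplifting $5100; commercial burglary $60500; drug trafficking $397000.
Stacking rule: use the highest base only. Highest is drug trafficking at $397000. Combined base = $397000.
Defendant was on pretrial release at the time (+$23000 flat): $397000 + $23000 = $420000.
Net percentage adjustment: +10% −35% = −25%. $420000 × 0.75 = $315000.
$315000 is within the $875000 maximum.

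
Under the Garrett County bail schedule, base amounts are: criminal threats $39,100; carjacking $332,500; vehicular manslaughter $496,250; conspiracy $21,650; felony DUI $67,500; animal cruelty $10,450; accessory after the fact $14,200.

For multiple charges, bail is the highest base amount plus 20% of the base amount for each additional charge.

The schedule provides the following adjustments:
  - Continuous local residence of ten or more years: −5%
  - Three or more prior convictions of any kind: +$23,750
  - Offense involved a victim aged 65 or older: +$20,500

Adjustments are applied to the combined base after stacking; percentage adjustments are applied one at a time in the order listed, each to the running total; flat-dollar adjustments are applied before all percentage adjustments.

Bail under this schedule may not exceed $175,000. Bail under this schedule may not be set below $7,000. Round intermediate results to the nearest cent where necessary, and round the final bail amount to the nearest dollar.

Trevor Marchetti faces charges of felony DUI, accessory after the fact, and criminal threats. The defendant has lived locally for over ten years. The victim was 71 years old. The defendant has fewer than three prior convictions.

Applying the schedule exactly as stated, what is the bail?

$93,727

Base amounts from the schedule: felony DUI $67,500; accessory after the fact $14,200; criminal threats $39,100.
Stacking rule: highest base plus 20% of each additional charge. Highest is felony DUI at $67,500. Additional: $14,200 × 20% = $2,840; $39,100 × 20% = $7,820. Combined base = $67,500 + $10,660 = $78,160.
Offense involved a victim aged 65 or older (+$20,500 flat): $78,160 + $20,500 = $98,660.
Continuous local residence of ten or more years (−5%): $98,660 × 0.95 = $93,727.
$93,727 is within the $175,000 maximum.
$93,727 is at or above the $7,000 minimum.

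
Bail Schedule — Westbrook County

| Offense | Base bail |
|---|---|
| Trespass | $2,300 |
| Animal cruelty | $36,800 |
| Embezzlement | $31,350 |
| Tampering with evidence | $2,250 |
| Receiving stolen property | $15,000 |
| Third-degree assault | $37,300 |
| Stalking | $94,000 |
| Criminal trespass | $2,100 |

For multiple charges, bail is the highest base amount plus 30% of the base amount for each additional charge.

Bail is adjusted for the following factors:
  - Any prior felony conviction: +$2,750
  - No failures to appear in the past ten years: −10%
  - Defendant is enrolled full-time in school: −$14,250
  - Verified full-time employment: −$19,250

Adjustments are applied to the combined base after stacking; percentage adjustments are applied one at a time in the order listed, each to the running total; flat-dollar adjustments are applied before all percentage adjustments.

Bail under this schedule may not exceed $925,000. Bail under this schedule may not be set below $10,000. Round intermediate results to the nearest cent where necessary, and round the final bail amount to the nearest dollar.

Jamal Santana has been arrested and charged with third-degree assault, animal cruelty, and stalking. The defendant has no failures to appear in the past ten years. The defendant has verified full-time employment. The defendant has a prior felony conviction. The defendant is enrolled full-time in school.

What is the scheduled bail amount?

$76,932

Base amounts from the schedule: third-degree assault $37,300; animal cruelty $36,800; stalking $94,000.
Stacking rule: highest base plus 30% of each additional charge. Highest is stalking at $94,000. Additional: $37,300 × 30% = $11,190; $36,800 × 30% = $11,040. Combined base = $94,000 + $22,230 = $116,230.
Any prior felony conviction (+$2,750 flat): $116,230 + $2,750 = $118,980.
Defendant is enrolled full-time in school (−$14,250 flat): $118,980 − $14,250 = $104,730.
Verified full-time employment (−$19,250 flat): $104,730 − $19,250 = $85,480.
No failures to appear in the past ten years (−10%): $85,480 × 0.9 = $76,932.
$76,932 is within the $925,000 maximum.
$76,932 is at or above the $10,000 minimum.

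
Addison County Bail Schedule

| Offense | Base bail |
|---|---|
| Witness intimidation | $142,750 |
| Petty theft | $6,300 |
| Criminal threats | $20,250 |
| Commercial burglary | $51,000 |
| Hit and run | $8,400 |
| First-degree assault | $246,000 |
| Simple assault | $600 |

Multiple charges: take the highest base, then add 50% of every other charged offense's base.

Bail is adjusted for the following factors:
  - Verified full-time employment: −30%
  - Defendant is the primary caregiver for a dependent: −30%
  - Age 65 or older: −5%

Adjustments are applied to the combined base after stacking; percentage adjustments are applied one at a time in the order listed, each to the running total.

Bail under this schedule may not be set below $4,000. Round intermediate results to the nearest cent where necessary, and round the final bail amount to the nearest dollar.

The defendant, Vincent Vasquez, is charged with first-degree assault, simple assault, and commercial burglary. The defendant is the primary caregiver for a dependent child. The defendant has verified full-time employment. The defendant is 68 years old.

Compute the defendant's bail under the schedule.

Base amounts from the schedule: first-degree assault $246,000; simple assault $600; commercial burglary $51,000.
Stacking rule: highest base plus 50% of each additional charge. Highest is first-degree assault at $246,000. Additional: $600 × 50% = $300; $51,000 × 50% = $25,500. Combined base = $246,000 + $25,800 = $271,800.
Verified full-time employment (−30%): $271,800 × 0.7 = $190,260.
Defendant is the primary caregiver for a dependent (−30%): $190,260 × 0.7 = $133,182.
Age 65 or older (−5%): $133,182 × 0.95 = $126,522.90.
$126,522.90 is at or above the $4,000 minimum.
Rounded to the nearest dollar: $126,523.

$126,523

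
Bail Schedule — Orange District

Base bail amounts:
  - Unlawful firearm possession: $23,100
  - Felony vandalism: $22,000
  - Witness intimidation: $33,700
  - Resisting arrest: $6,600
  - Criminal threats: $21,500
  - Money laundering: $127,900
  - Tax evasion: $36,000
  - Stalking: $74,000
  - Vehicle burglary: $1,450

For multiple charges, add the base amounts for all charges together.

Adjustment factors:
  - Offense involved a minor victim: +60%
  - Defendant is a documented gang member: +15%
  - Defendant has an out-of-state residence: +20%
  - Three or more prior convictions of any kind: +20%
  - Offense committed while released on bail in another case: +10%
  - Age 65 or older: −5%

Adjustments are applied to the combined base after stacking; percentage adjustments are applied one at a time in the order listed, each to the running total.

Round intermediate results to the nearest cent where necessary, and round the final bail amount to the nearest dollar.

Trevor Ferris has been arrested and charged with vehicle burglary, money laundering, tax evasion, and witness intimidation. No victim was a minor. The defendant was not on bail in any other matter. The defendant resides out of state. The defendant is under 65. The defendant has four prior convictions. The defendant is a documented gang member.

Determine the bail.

$329,627

Base amounts from the schedule: vehicle burglary $1,450; money laundering $127,900; tax evasion $36,000; witness intimidation $33,700.
Stacking rule: sum of all bases. $1,450 + $127,900 + $36,000 + $33,700 = $199,050.
Defendant is a documented gang member (+15%): $199,050 × 1.15 = $228,907.50.
Defendant has an out-of-state residence (+20%): $228,907.50 × 1.2 = $274,689.
Three or more prior convictions of any kind (+20%): $274,689 × 1.2 = $329,626.80.
Rounded to the nearest dollar: $329,627.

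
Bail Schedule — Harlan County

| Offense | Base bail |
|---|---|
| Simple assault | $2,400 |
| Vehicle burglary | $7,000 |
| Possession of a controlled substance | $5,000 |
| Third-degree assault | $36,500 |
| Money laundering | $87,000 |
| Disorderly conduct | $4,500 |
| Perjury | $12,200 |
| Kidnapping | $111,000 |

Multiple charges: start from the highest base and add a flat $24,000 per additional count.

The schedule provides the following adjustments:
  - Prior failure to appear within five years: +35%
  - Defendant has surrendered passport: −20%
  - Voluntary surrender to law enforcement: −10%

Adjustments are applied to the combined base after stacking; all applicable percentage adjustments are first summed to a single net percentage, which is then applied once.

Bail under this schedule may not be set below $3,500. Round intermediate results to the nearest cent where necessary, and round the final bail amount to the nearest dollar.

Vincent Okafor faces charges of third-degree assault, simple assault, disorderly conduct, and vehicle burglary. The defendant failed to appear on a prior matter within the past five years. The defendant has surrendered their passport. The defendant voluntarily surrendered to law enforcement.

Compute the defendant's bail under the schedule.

Base amounts from the schedule: third-degree assault $36,500; simple assault $2,400; disorderly conduct $4,500; vehicle burglary $7,000.
Stacking rule: highest base plus $24,000 per additional charge. Highest is third-degree assault at $36,500; 3 additional charges → +$72,000. Combined base = $108,500.
Net percentage adjustment: +35% −20% −10% = +5%. $108,500 × 1.05 = $113,925.
$113,925 is at or above the $3,500 minimum.

$113,925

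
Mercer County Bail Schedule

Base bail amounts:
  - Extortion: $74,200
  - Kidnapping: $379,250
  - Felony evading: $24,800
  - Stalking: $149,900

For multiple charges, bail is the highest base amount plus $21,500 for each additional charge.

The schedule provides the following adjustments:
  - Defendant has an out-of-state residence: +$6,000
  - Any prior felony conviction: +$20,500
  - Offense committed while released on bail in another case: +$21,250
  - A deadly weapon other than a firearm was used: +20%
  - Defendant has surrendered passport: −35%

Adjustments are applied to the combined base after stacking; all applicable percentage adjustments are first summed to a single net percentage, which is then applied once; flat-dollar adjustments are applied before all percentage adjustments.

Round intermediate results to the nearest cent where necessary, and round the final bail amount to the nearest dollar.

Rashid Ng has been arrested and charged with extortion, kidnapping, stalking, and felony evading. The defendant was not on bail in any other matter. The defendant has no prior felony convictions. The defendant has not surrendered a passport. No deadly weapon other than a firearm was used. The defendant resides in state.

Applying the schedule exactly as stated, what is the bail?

$443,750

Base amounts from the schedule: extortion $74,200; kidnapping $379,250; stalking $149,900; felony evading $24,800.
Stacking rule: highest base plus $21,500 per additional charge. Highest is kidnapping at $379,250; 3 additional charges → +$64,500. Combined base = $443,750.
No adjustment factors apply to this defendant.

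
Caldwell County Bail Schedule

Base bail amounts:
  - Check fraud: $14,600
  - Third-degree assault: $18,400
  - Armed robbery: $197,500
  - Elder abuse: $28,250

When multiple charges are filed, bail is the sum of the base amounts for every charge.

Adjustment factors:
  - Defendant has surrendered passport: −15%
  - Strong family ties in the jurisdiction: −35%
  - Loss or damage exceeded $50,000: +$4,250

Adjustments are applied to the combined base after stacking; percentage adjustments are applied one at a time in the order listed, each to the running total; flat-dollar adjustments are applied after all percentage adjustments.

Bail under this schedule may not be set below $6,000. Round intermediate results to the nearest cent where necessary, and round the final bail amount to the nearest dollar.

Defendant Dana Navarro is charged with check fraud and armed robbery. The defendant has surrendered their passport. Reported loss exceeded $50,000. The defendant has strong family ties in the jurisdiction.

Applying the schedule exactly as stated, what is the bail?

Base amounts from the schedule: check fraud $14,600; armed robbery $197,500.
Stacking rule: sum of all bases. $14,600 + $197,500 = $212,100.
Defendant has surrendered passport (−15%): $212,100 × 0.85 = $180,285.
Strong family ties in the jurisdiction (−35%): $180,285 × 0.65 = $117,185.25.
Loss or damage exceeded $50,000 (+$4,250 flat): $117,185.25 + $4,250 = $121,435.25.
$121,435.25 is at or above the $6,000 minimum.
Rounded to the nearest dollar: $121,435.

$121,435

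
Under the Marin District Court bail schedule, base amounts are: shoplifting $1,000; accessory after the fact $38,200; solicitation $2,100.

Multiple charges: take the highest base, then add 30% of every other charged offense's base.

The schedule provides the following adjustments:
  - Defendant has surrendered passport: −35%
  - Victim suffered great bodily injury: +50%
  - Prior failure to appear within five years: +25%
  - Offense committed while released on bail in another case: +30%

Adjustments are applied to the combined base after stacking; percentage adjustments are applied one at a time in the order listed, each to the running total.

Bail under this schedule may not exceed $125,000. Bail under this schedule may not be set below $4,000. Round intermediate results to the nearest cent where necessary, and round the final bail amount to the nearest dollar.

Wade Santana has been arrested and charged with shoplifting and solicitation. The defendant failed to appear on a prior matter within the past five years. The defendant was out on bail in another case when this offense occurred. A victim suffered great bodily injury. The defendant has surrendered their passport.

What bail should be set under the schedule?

$4,000

Base amounts from the schedule: shoplifting $1,000; solicitation $2,100.
Stacking rule: highest base plus 30% of each additional charge. Highest is solicitation at $2,100. Additional: $1,000 × 30% = $300. Combined base = $2,100 + $300 = $2,400.
Defendant has surrendered passport (−35%): $2,400 × 0.65 = $1,560.
Victim suffered great bodily injury (+50%): $1,560 × 1.5 = $2,340.
Prior failure to appear within five years (+25%): $2,340 × 1.25 = $2,925.
Offense committed while released on bail in another case (+30%): $2,925 × 1.3 = $3,802.50.
$3,802.50 is within the $125,000 maximum.
Result $3,802.50 is below the minimum of $4,000; bail is set at the minimum $4,000.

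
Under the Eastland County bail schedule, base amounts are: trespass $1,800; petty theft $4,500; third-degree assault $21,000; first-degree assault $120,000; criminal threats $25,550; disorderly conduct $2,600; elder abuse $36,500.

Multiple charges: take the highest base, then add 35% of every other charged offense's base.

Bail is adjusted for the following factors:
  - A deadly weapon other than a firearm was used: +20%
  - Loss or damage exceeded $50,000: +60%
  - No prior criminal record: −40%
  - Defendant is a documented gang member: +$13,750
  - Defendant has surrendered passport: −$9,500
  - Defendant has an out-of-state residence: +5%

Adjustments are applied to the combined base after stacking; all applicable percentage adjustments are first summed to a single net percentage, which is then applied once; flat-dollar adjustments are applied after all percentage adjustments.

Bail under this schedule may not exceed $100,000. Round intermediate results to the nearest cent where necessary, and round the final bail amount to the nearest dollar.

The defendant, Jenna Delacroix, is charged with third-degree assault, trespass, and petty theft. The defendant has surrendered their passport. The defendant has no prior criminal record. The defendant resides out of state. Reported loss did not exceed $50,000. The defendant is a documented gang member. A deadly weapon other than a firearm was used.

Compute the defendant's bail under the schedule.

$23,974

Base amounts from the schedule: third-degree assault $21,000; trespass $1,800; petty theft $4,500.
Stacking rule: highest base plus 35% of each additional charge. Highest is third-degree assault at $21,000. Additional: $1,800 × 35% = $630; $4,500 × 35% = $1,575. Combined base = $21,000 + $2,205 = $23,205.
Net percentage adjustment: +20% −40% +5% = −15%. $23,205 × 0.85 = $19,724.25.
Defendant is a documented gang member (+$13,750 flat): $19,724.25 + $13,750 = $33,474.25.
Defendant has surrendered passport (−$9,500 flat): $33,474.25 − $9,500 = $23,974.25.
$23,974.25 is within the $100,000 maximum.
Rounded to the nearest dollar: $23,974.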